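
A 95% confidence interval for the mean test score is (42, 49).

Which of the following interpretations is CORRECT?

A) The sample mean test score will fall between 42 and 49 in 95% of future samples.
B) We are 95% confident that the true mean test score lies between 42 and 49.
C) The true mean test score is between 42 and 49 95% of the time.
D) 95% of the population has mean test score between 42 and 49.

A confidence interval represents our confidence in the procedure, not a probability statement about the parameter.

Key concept: If we repeated this sampling process many times and computed a 95% CI each time, about 95% of those intervals would contain the true population parameter.

For this specific interval (42, 49):
- Midpoint (point estimate): 45.5
- Margin of error: 3.5

The correct interpretation is the one stating confidence that the true parameter lies in the interval — option B.

B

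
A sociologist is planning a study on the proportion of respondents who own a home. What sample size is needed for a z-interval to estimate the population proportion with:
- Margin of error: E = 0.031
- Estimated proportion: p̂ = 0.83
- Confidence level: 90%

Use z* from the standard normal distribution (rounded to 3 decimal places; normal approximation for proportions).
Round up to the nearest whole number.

Using z* for proportion z-interval (normal approximation).

For 90% confidence, z* = 1.645 (from standard normal table)

Sample size formula for proportion z-interval: n = z*²p̂(1-p̂)/E²

n = 1.645² × 0.83 × 0.17 / 0.031²
  = 2.706025 × 0.1411 / 0.000961
  = 397.3154

Round up to the nearest whole number: n = 398

398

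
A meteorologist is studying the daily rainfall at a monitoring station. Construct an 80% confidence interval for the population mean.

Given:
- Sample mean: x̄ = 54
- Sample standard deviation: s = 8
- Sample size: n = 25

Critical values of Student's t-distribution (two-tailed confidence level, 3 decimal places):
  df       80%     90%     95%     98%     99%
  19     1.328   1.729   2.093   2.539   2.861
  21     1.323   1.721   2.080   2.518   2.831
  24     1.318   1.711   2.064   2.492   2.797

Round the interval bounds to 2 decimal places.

The population standard deviation σ is unknown (only the sample standard deviation s is given), so use a t-interval with df = n - 1 = 25 - 1 = 24.

For 80% confidence with df = 24, t* = 1.318 (from t-table)

Standard error: SE = s/√n = 8/√25 = 1.600000

Margin of error: E = t* × SE = 1.318 × 1.600000 = 2.1088

T-interval: x̄ ± E = 54 ± 2.1088 = (51.8912, 56.1088)

Rounded to 2 decimal places:

(51.89, 56.11)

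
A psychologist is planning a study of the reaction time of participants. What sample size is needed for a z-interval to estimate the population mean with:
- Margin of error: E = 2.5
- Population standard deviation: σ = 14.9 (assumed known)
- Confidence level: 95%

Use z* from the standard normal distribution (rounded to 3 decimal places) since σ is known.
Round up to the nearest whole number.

Using z* since population σ is known (z-interval formula).

For 95% confidence, z* = 1.96 (from standard normal table)

Sample size formula for z-interval: n = (z*σ/E)²

n = (1.96 × 14.9 / 2.5)²
  = (11.681600)²
  = 136.4598

Round up to the nearest whole number: n = 137

137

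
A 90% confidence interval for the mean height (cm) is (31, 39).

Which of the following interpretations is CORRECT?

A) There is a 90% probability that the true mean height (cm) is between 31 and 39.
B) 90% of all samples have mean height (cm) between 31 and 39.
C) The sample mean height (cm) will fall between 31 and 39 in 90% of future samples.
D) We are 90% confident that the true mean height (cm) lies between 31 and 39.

A confidence interval represents our confidence in the procedure, not a probability statement about the parameter.

Key concept: If we repeated this sampling process many times and computed a 90% CI each time, about 90% of those intervals would contain the true population parameter.

For this specific interval (31, 39):
- Midpoint (point estimate): 35
- Margin of error: 4

The correct interpretation is the one stating confidence that the true parameter lies in the interval — option D.

D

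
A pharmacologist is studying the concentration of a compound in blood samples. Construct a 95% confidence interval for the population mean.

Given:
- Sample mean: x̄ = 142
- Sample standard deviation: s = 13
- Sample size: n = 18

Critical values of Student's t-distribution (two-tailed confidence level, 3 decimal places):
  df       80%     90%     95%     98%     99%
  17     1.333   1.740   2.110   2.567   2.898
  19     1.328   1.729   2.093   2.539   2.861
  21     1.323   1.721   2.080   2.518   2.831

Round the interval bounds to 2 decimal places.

The population standard deviation σ is unknown (only the sample standard deviation s is given), so use a t-interval with df = n - 1 = 18 - 1 = 17.

For 95% confidence with df = 17, t* = 2.110 (from t-table)

Standard error: SE = s/√n = 13/√18 = 3.064129

Margin of error: E = t* × SE = 2.110 × 3.064129 = 6.4653

T-interval: x̄ ± E = 142 ± 6.4653 = (135.5347, 148.4653)

Rounded to 2 decimal places:

(135.53, 148.47)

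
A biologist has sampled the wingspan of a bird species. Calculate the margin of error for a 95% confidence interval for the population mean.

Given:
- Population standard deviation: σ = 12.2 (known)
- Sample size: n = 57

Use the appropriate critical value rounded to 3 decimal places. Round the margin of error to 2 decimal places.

The population standard deviation σ is known, so use the z-interval margin of error formula.

For 95% confidence, z* = 1.96 (from standard normal table)

Margin of error formula for z-interval: E = z* × σ/√n

E = 1.96 × 12.2/√57
  = 1.96 × 1.615929
  = 3.1672

Rounded to 2 decimal places:

3.17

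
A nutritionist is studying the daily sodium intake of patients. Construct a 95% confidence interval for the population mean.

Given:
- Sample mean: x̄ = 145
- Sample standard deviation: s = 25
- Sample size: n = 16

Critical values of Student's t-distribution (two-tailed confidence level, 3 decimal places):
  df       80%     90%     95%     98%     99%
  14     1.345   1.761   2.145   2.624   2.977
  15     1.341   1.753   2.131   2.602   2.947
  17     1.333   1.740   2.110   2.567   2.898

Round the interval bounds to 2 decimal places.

The population standard deviation σ is unknown (only the sample standard deviation s is given), so use a t-interval with df = n - 1 = 16 - 1 = 15.

For 95% confidence with df = 15, t* = 2.131 (from t-table)

Standard error: SE = s/√n = 25/√16 = 6.250000

Margin of error: E = t* × SE = 2.131 × 6.250000 = 13.3187

T-interval: x̄ ± E = 145 ± 13.3187 = (131.6813, 158.3187)

Rounded to 2 decimal places:

(131.68, 158.32)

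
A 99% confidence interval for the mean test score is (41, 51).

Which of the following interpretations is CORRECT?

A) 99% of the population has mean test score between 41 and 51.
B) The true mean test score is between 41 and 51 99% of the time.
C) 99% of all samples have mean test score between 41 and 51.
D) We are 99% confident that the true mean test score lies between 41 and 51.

A confidence interval represents our confidence in the procedure, not a probability statement about the parameter.

Key concept: If we repeated this sampling process many times and computed a 99% CI each time, about 99% of those intervals would contain the true population parameter.

For this specific interval (41, 51):
- Midpoint (point estimate): 46
- Margin of error: 5

The correct interpretation is the one stating confidence that the true parameter lies in the interval — option D.

D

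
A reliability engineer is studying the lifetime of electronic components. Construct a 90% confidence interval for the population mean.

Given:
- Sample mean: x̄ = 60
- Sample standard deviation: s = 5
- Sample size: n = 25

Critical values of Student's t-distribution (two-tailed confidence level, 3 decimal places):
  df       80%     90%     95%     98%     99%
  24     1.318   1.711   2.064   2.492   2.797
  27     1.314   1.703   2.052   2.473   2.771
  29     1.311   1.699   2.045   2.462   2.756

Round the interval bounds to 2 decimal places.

The population standard deviation σ is unknown (only the sample standard deviation s is given), so use a t-interval with df = n - 1 = 25 - 1 = 24.

For 90% confidence with df = 24, t* = 1.711 (from t-table)

Standard error: SE = s/√n = 5/√25 = 1.000000

Margin of error: E = t* × SE = 1.711 × 1.000000 = 1.7110

T-interval: x̄ ± E = 60 ± 1.7110 = (58.2890, 61.7110)

Rounded to 2 decimal places:

(58.29, 61.71)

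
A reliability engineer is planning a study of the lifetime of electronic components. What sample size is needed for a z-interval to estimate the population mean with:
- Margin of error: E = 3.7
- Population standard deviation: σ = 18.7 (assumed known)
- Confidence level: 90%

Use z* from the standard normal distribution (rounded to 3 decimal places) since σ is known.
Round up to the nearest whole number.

Using z* since population σ is known (z-interval formula).

For 90% confidence, z* = 1.645 (from standard normal table)

Sample size formula for z-interval: n = (z*σ/E)²

n = (1.645 × 18.7 / 3.7)²
  = (8.313919)²
  = 69.1212

Round up to the nearest whole number: n = 70

70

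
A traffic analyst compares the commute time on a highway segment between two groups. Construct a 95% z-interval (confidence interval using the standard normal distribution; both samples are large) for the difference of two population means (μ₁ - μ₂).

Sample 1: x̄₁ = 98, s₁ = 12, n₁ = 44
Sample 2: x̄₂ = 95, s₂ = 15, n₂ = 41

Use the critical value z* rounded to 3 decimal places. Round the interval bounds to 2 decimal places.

Both samples are large (n₁ = 44 ≥ 30, n₂ = 41 ≥ 30), so a z-interval for the difference of means applies.

Point estimate: x̄₁ - x̄₂ = 98 - 95 = 3

Standard error: SE = √(s₁²/n₁ + s₂²/n₂)
= √(12²/44 + 15²/41)
= √(3.272727 + 5.487805)
= 2.959820

For 95% confidence, z* = 1.96 (from standard normal table)
Margin of error: E = z* × SE = 1.96 × 2.959820 = 5.8012

Z-interval: (x̄₁ - x̄₂) ± E = 3 ± 5.8012 = (-2.8012, 8.8012)

Rounded to 2 decimal places:

(-2.80, 8.80)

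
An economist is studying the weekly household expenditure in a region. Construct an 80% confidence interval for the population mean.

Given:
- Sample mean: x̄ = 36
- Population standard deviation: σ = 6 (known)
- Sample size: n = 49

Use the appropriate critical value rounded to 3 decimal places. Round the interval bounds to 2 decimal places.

The population standard deviation σ is known, so use a z-interval (standard normal critical value).

For 80% confidence, z* = 1.282 (from standard normal table)

Standard error: SE = σ/√n = 6/√49 = 0.857143

Margin of error: E = z* × SE = 1.282 × 0.857143 = 1.0989

Z-interval: x̄ ± E = 36 ± 1.0989 = (34.9011, 37.0989)

Rounded to 2 decimal places:

(34.90, 37.10)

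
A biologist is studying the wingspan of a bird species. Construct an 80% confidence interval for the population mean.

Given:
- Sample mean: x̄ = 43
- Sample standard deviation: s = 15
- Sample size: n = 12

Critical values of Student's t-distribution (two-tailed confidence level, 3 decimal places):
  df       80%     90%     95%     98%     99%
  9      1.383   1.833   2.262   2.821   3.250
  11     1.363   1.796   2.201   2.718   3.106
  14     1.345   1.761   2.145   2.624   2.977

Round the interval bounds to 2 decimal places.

The population standard deviation σ is unknown (only the sample standard deviation s is given), so use a t-interval with df = n - 1 = 12 - 1 = 11.

For 80% confidence with df = 11, t* = 1.363 (from t-table)

Standard error: SE = s/√n = 15/√12 = 4.330127

Margin of error: E = t* × SE = 1.363 × 4.330127 = 5.9020

T-interval: x̄ ± E = 43 ± 5.9020 = (37.0980, 48.9020)

Rounded to 2 decimal places:

(37.10, 48.90)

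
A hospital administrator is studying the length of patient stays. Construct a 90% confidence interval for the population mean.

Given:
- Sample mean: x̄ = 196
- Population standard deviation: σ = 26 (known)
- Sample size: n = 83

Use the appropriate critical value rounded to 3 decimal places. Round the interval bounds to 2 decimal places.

The population standard deviation σ is known, so use a z-interval (standard normal critical value).

For 90% confidence, z* = 1.645 (from standard normal table)

Standard error: SE = σ/√n = 26/√83 = 2.853871

Margin of error: E = z* × SE = 1.645 × 2.853871 = 4.6946

Z-interval: x̄ ± E = 196 ± 4.6946 = (191.3054, 200.6946)

Rounded to 2 decimal places:

(191.31, 200.69)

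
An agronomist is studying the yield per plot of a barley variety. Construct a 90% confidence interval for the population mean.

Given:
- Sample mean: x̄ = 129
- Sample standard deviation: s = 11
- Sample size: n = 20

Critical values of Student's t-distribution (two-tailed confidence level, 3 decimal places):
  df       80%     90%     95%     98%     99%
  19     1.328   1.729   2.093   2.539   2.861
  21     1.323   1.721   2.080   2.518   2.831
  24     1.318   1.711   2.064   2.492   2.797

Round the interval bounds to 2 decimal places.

The population standard deviation σ is unknown (only the sample standard deviation s is given), so use a t-interval with df = n - 1 = 20 - 1 = 19.

For 90% confidence with df = 19, t* = 1.729 (from t-table)

Standard error: SE = s/√n = 11/√20 = 2.459675

Margin of error: E = t* × SE = 1.729 × 2.459675 = 4.2528

T-interval: x̄ ± E = 129 ± 4.2528 = (124.7472, 133.2528)

Rounded to 2 decimal places:

(124.75, 133.25)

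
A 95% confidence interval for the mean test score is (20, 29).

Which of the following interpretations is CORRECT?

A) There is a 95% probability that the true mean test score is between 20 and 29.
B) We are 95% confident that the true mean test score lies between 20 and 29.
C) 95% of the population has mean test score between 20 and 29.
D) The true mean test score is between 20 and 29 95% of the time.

A confidence interval represents our confidence in the procedure, not a probability statement about the parameter.

Key concept: If we repeated this sampling process many times and computed a 95% CI each time, about 95% of those intervals would contain the true population parameter.

For this specific interval (20, 29):
- Midpoint (point estimate): 24.5
- Margin of error: 4.5

The correct interpretation is the one stating confidence that the true parameter lies in the interval — option B.

B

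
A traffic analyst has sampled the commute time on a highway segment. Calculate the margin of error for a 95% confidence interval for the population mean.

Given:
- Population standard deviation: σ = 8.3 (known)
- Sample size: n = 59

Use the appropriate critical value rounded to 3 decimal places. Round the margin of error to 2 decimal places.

The population standard deviation σ is known, so use the z-interval margin of error formula.

For 95% confidence, z* = 1.96 (from standard normal table)

Margin of error formula for z-interval: E = z* × σ/√n

E = 1.96 × 8.3/√59
  = 1.96 × 1.080568
  = 2.1179

Rounded to 2 decimal places:

2.12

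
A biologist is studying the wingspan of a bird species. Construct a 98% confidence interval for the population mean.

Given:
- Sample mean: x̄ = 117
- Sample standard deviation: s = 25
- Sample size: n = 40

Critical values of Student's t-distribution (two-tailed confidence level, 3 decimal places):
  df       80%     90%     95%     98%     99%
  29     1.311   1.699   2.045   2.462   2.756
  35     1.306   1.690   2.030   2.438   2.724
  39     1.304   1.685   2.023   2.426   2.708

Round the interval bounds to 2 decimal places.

The population standard deviation σ is unknown (only the sample standard deviation s is given), so use a t-interval with df = n - 1 = 40 - 1 = 39.

For 98% confidence with df = 39, t* = 2.426 (from t-table)

Standard error: SE = s/√n = 25/√40 = 3.952847

Margin of error: E = t* × SE = 2.426 × 3.952847 = 9.5896

T-interval: x̄ ± E = 117 ± 9.5896 = (107.4104, 126.5896)

Rounded to 2 decimal places:

(107.41, 126.59)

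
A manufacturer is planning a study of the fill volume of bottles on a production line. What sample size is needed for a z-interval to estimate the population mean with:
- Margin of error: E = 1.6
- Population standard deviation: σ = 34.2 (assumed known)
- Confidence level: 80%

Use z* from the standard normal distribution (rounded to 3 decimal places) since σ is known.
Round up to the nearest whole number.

Using z* since population σ is known (z-interval formula).

For 80% confidence, z* = 1.282 (from standard normal table)

Sample size formula for z-interval: n = (z*σ/E)²

n = (1.282 × 34.2 / 1.6)²
  = (27.402750)²
  = 750.9107

Round up to the nearest whole number: n = 751

751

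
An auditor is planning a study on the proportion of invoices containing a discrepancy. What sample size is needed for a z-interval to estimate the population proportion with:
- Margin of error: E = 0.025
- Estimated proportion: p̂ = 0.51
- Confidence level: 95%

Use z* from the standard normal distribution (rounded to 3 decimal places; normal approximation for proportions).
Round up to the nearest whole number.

Using z* for proportion z-interval (normal approximation).

For 95% confidence, z* = 1.96 (from standard normal table)

Sample size formula for proportion z-interval: n = z*²p̂(1-p̂)/E²

n = 1.96² × 0.51 × 0.49 / 0.025²
  = 3.8416 × 0.2499 / 0.000625
  = 1536.0253

Round up to the nearest whole number: n = 1537

1537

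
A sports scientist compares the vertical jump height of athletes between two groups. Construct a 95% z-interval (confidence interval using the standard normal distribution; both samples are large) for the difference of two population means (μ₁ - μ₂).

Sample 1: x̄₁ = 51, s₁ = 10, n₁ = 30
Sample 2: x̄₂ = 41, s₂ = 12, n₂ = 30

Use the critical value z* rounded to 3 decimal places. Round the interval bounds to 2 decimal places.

Both samples are large (n₁ = 30 ≥ 30, n₂ = 30 ≥ 30), so a z-interval for the difference of means applies.

Point estimate: x̄₁ - x̄₂ = 51 - 41 = 10

Standard error: SE = √(s₁²/n₁ + s₂²/n₂)
= √(10²/30 + 12²/30)
= √(3.333333 + 4.800000)
= 2.851900

For 95% confidence, z* = 1.96 (from standard normal table)
Margin of error: E = z* × SE = 1.96 × 2.851900 = 5.5897

Z-interval: (x̄₁ - x̄₂) ± E = 10 ± 5.5897 = (4.4103, 15.5897)

Rounded to 2 decimal places:

(4.41, 15.59)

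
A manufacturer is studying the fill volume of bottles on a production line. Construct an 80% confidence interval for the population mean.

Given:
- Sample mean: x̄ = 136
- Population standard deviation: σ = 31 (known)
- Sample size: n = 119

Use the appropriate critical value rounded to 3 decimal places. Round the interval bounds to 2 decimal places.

The population standard deviation σ is known, so use a z-interval (standard normal critical value).

For 80% confidence, z* = 1.282 (from standard normal table)

Standard error: SE = σ/√n = 31/√119 = 2.841765

Margin of error: E = z* × SE = 1.282 × 2.841765 = 3.6431

Z-interval: x̄ ± E = 136 ± 3.6431 = (132.3569, 139.6431)

Rounded to 2 decimal places:

(132.36, 139.64)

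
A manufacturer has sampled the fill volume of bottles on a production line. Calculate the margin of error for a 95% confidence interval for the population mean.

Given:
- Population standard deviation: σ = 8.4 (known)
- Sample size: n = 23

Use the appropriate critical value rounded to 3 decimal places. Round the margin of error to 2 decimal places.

The population standard deviation σ is known, so use the z-interval margin of error formula.

For 95% confidence, z* = 1.96 (from standard normal table)

Margin of error formula for z-interval: E = z* × σ/√n

E = 1.96 × 8.4/√23
  = 1.96 × 1.751521
  = 3.4330

Rounded to 2 decimal places:

3.43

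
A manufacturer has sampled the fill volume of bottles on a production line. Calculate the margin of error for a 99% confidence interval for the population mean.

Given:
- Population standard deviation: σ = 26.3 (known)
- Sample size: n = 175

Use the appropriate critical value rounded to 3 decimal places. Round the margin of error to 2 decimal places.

The population standard deviation σ is known, so use the z-interval margin of error formula.

For 99% confidence, z* = 2.576 (from standard normal table)

Margin of error formula for z-interval: E = z* × σ/√n

E = 2.576 × 26.3/√175
  = 2.576 × 1.988093
  = 5.1213

Rounded to 2 decimal places:

5.12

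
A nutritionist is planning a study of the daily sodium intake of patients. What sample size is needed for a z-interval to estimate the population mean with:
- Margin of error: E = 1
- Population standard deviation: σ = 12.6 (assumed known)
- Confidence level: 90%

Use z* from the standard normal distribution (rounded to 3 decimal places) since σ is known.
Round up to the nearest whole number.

Using z* since population σ is known (z-interval formula).

For 90% confidence, z* = 1.645 (from standard normal table)

Sample size formula for z-interval: n = (z*σ/E)²

n = (1.645 × 12.6 / 1)²
  = (20.727000)²
  = 429.6085

Round up to the nearest whole number: n = 430

430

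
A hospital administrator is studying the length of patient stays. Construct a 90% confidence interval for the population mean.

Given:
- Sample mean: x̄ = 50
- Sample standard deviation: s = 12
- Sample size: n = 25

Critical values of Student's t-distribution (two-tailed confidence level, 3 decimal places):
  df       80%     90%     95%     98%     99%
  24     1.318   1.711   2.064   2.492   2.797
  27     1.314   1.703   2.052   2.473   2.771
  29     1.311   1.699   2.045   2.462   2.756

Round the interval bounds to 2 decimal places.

The population standard deviation σ is unknown (only the sample standard deviation s is given), so use a t-interval with df = n - 1 = 25 - 1 = 24.

For 90% confidence with df = 24, t* = 1.711 (from t-table)

Standard error: SE = s/√n = 12/√25 = 2.400000

Margin of error: E = t* × SE = 1.711 × 2.400000 = 4.1064

T-interval: x̄ ± E = 50 ± 4.1064 = (45.8936, 54.1064)

Rounded to 2 decimal places:

(45.89, 54.11)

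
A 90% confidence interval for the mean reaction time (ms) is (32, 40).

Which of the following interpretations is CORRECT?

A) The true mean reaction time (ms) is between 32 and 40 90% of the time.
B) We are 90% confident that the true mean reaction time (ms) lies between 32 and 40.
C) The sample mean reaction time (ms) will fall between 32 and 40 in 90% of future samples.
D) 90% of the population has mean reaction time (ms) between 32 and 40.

A confidence interval represents our confidence in the procedure, not a probability statement about the parameter.

Key concept: If we repeated this sampling process many times and computed a 90% CI each time, about 90% of those intervals would contain the true population parameter.

For this specific interval (32, 40):
- Midpoint (point estimate): 36
- Margin of error: 4

The correct interpretation is the one stating confidence that the true parameter lies in the interval — option B.

B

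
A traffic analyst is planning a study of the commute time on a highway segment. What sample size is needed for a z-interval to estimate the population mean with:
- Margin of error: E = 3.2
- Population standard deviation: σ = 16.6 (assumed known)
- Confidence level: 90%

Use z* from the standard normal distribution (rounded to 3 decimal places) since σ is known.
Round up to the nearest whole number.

Using z* since population σ is known (z-interval formula).

For 90% confidence, z* = 1.645 (from standard normal table)

Sample size formula for z-interval: n = (z*σ/E)²

n = (1.645 × 16.6 / 3.2)²
  = (8.533437)²
  = 72.8196

Round up to the nearest whole number: n = 73

73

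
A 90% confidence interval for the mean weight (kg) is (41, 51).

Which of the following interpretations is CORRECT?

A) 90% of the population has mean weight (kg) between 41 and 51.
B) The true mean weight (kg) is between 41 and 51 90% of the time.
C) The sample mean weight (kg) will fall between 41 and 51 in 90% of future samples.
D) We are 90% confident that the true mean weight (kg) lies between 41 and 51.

A confidence interval represents our confidence in the procedure, not a probability statement about the parameter.

Key concept: If we repeated this sampling process many times and computed a 90% CI each time, about 90% of those intervals would contain the true population parameter.

For this specific interval (41, 51):
- Midpoint (point estimate): 46
- Margin of error: 5

The correct interpretation is the one stating confidence that the true parameter lies in the interval — option D.

D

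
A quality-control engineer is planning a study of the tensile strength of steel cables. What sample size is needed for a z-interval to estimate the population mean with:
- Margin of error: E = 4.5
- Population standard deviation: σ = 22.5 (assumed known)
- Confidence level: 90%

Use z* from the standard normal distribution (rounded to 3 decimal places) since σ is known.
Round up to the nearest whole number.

Using z* since population σ is known (z-interval formula).

For 90% confidence, z* = 1.645 (from standard normal table)

Sample size formula for z-interval: n = (z*σ/E)²

n = (1.645 × 22.5 / 4.5)²
  = (8.225000)²
  = 67.6506

Round up to the nearest whole number: n = 68

68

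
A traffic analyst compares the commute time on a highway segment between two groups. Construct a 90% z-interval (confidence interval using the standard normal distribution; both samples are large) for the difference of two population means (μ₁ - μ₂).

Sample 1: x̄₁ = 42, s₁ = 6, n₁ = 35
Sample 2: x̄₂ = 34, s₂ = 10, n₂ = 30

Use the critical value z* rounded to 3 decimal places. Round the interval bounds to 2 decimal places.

Both samples are large (n₁ = 35 ≥ 30, n₂ = 30 ≥ 30), so a z-interval for the difference of means applies.

Point estimate: x̄₁ - x̄₂ = 42 - 34 = 8

Standard error: SE = √(s₁²/n₁ + s₂²/n₂)
= √(6²/35 + 10²/30)
= √(1.028571 + 3.333333)
= 2.088517

For 90% confidence, z* = 1.645 (from standard normal table)
Margin of error: E = z* × SE = 1.645 × 2.088517 = 3.4356

Z-interval: (x̄₁ - x̄₂) ± E = 8 ± 3.4356 = (4.5644, 11.4356)

Rounded to 2 decimal places:

(4.56, 11.44)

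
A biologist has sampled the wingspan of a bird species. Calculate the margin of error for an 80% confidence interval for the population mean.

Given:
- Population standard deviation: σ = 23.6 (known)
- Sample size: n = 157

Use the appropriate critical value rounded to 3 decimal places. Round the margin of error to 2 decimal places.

The population standard deviation σ is known, so use the z-interval margin of error formula.

For 80% confidence, z* = 1.282 (from standard normal table)

Margin of error formula for z-interval: E = z* × σ/√n

E = 1.282 × 23.6/√157
  = 1.282 × 1.883485
  = 2.4146

Rounded to 2 decimal places:

2.41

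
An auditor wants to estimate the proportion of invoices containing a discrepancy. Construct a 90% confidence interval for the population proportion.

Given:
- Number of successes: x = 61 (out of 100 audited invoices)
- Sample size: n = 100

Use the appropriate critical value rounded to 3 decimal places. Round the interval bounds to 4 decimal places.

Sample proportion: p̂ = 61/100 = 0.610000

Check conditions for normal approximation:
  np̂ = 61 ≥ 10 ✓
  n(1-p̂) = 39 ≥ 10 ✓

The sample is large enough, so use a z-interval (normal approximation) for the proportion.

For 90% confidence, z* = 1.645 (from standard normal table)

Standard error: SE = √(p̂(1-p̂)/n) = √(0.610000×0.390000/100) = 0.04877499

Margin of error: E = z* × SE = 1.645 × 0.04877499 = 0.080235

Z-interval: p̂ ± E = 0.610000 ± 0.080235 = (0.529765, 0.690235)

Rounded to 4 decimal places:

(0.5298, 0.6902)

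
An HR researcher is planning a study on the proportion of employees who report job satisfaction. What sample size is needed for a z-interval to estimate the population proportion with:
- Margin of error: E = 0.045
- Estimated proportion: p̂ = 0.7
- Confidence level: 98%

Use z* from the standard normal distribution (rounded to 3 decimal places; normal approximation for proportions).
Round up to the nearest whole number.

Using z* for proportion z-interval (normal approximation).

For 98% confidence, z* = 2.326 (from standard normal table)

Sample size formula for proportion z-interval: n = z*²p̂(1-p̂)/E²

n = 2.326² × 0.7 × 0.3 / 0.045²
  = 5.410276 × 0.21 / 0.002025
  = 561.0657

Round up to the nearest whole number: n = 562

562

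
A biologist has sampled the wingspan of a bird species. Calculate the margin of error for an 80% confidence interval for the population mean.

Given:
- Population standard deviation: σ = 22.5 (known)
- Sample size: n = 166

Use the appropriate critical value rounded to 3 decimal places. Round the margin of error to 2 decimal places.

The population standard deviation σ is known, so use the z-interval margin of error formula.

For 80% confidence, z* = 1.282 (from standard normal table)

Margin of error formula for z-interval: E = z* × σ/√n

E = 1.282 × 22.5/√166
  = 1.282 × 1.746339
  = 2.2388

Rounded to 2 decimal places:

2.24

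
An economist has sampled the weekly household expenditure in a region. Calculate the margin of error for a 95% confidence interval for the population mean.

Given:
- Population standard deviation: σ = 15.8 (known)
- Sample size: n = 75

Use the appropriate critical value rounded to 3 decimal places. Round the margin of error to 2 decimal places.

The population standard deviation σ is known, so use the z-interval margin of error formula.

For 95% confidence, z* = 1.96 (from standard normal table)

Margin of error formula for z-interval: E = z* × σ/√n

E = 1.96 × 15.8/√75
  = 1.96 × 1.824427
  = 3.5759

Rounded to 2 decimal places:

3.58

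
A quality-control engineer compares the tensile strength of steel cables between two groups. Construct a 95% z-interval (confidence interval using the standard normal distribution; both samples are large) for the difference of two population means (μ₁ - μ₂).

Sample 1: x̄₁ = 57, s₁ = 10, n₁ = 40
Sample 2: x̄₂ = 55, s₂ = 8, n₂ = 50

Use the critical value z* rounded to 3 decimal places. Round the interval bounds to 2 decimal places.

Both samples are large (n₁ = 40 ≥ 30, n₂ = 50 ≥ 30), so a z-interval for the difference of means applies.

Point estimate: x̄₁ - x̄₂ = 57 - 55 = 2

Standard error: SE = √(s₁²/n₁ + s₂²/n₂)
= √(10²/40 + 8²/50)
= √(2.500000 + 1.280000)
= 1.944222

For 95% confidence, z* = 1.96 (from standard normal table)
Margin of error: E = z* × SE = 1.96 × 1.944222 = 3.8107

Z-interval: (x̄₁ - x̄₂) ± E = 2 ± 3.8107 = (-1.8107, 5.8107)

Rounded to 2 decimal places:

(-1.81, 5.81)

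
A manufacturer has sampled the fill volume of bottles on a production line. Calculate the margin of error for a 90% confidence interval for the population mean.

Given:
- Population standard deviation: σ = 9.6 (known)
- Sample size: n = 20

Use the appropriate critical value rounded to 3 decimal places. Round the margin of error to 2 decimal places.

The population standard deviation σ is known, so use the z-interval margin of error formula.

For 90% confidence, z* = 1.645 (from standard normal table)

Margin of error formula for z-interval: E = z* × σ/√n

E = 1.645 × 9.6/√20
  = 1.645 × 2.146625
  = 3.5312

Rounded to 2 decimal places:

3.53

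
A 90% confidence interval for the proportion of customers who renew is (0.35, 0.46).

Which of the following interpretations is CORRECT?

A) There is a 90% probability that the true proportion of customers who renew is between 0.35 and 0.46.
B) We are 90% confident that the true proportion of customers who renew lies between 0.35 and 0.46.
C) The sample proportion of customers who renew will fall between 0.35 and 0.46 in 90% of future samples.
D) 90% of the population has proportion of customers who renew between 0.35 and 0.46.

A confidence interval represents our confidence in the procedure, not a probability statement about the parameter.

Key concept: If we repeated this sampling process many times and computed a 90% CI each time, about 90% of those intervals would contain the true population parameter.

For this specific interval (0.35, 0.46):
- Midpoint (point estimate): 0.405
- Margin of error: 0.055

The correct interpretation is the one stating confidence that the true parameter lies in the interval — option B.

B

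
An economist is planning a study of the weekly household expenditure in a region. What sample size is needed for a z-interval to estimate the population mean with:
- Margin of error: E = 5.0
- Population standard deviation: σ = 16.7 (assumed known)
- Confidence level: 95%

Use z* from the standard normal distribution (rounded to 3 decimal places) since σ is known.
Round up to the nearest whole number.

Using z* since population σ is known (z-interval formula).

For 95% confidence, z* = 1.96 (from standard normal table)

Sample size formula for z-interval: n = (z*σ/E)²

n = (1.96 × 16.7 / 5.0)²
  = (6.546400)²
  = 42.8554

Round up to the nearest whole number: n = 43

43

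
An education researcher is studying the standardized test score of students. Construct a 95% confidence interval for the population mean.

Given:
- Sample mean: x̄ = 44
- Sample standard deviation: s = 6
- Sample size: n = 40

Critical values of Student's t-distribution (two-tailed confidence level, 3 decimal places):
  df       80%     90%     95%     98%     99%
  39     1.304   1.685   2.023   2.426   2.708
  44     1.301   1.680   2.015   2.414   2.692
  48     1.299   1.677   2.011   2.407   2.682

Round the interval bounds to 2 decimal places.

The population standard deviation σ is unknown (only the sample standard deviation s is given), so use a t-interval with df = n - 1 = 40 - 1 = 39.

For 95% confidence with df = 39, t* = 2.023 (from t-table)

Standard error: SE = s/√n = 6/√40 = 0.948683

Margin of error: E = t* × SE = 2.023 × 0.948683 = 1.9192

T-interval: x̄ ± E = 44 ± 1.9192 = (42.0808, 45.9192)

Rounded to 2 decimal places:

(42.08, 45.92)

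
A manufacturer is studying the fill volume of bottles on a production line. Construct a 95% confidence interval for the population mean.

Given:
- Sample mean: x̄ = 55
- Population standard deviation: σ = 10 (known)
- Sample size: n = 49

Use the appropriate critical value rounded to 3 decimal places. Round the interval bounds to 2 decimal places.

The population standard deviation σ is known, so use a z-interval (standard normal critical value).

For 95% confidence, z* = 1.96 (from standard normal table)

Standard error: SE = σ/√n = 10/√49 = 1.428571

Margin of error: E = z* × SE = 1.96 × 1.428571 = 2.8000

Z-interval: x̄ ± E = 55 ± 2.8000 = (52.2000, 57.8000)

Rounded to 2 decimal places:

(52.20, 57.80)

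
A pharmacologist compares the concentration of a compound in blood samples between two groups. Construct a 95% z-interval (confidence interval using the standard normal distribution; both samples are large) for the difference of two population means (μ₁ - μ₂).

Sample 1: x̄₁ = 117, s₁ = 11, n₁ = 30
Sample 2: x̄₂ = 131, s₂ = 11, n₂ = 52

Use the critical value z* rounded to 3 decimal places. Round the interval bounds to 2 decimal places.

Both samples are large (n₁ = 30 ≥ 30, n₂ = 52 ≥ 30), so a z-interval for the difference of means applies.

Point estimate: x̄₁ - x̄₂ = 117 - 131 = -14

Standard error: SE = √(s₁²/n₁ + s₂²/n₂)
= √(11²/30 + 11²/52)
= √(4.033333 + 2.326923)
= 2.521955

For 95% confidence, z* = 1.96 (from standard normal table)
Margin of error: E = z* × SE = 1.96 × 2.521955 = 4.9430

Z-interval: (x̄₁ - x̄₂) ± E = -14 ± 4.9430 = (-18.9430, -9.0570)

Rounded to 2 decimal places:

(-18.94, -9.06)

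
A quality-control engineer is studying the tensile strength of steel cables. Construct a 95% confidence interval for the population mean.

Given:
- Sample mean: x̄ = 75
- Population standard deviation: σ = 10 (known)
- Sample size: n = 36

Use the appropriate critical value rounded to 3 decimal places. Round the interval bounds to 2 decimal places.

The population standard deviation σ is known, so use a z-interval (standard normal critical value).

For 95% confidence, z* = 1.96 (from standard normal table)

Standard error: SE = σ/√n = 10/√36 = 1.666667

Margin of error: E = z* × SE = 1.96 × 1.666667 = 3.2667

Z-interval: x̄ ± E = 75 ± 3.2667 = (71.7333, 78.2667)

Rounded to 2 decimal places:

(71.73, 78.27)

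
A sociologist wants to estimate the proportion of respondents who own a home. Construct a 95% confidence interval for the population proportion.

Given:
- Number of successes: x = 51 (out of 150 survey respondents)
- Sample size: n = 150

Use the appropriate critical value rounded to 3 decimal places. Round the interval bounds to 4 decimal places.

Sample proportion: p̂ = 51/150 = 0.340000

Check conditions for normal approximation:
  np̂ = 51 ≥ 10 ✓
  n(1-p̂) = 99 ≥ 10 ✓

The sample is large enough, so use a z-interval (normal approximation) for the proportion.

For 95% confidence, z* = 1.96 (from standard normal table)

Standard error: SE = √(p̂(1-p̂)/n) = √(0.340000×0.660000/150) = 0.03867816

Margin of error: E = z* × SE = 1.96 × 0.03867816 = 0.075809

Z-interval: p̂ ± E = 0.340000 ± 0.075809 = (0.264191, 0.415809)

Rounded to 4 decimal places:

(0.2642, 0.4158)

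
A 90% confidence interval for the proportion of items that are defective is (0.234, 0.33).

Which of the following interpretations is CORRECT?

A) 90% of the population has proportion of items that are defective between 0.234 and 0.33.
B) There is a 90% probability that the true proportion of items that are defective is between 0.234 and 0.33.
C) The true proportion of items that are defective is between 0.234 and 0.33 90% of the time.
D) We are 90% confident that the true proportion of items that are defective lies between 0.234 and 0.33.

A confidence interval represents our confidence in the procedure, not a probability statement about the parameter.

Key concept: If we repeated this sampling process many times and computed a 90% CI each time, about 90% of those intervals would contain the true population parameter.

For this specific interval (0.234, 0.33):
- Midpoint (point estimate): 0.282
- Margin of error: 0.048

The correct interpretation is the one stating confidence that the true parameter lies in the interval — option D.

D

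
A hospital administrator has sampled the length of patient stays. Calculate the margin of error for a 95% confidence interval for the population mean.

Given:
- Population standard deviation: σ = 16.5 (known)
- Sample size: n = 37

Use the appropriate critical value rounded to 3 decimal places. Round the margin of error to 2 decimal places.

The population standard deviation σ is known, so use the z-interval margin of error formula.

For 95% confidence, z* = 1.96 (from standard normal table)

Margin of error formula for z-interval: E = z* × σ/√n

E = 1.96 × 16.5/√37
  = 1.96 × 2.712583
  = 5.3167

Rounded to 2 decimal places:

5.32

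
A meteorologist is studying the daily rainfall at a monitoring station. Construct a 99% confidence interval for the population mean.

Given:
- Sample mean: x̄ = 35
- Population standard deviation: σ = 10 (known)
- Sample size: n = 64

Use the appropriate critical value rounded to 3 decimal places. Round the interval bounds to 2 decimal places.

The population standard deviation σ is known, so use a z-interval (standard normal critical value).

For 99% confidence, z* = 2.576 (from standard normal table)

Standard error: SE = σ/√n = 10/√64 = 1.250000

Margin of error: E = z* × SE = 2.576 × 1.250000 = 3.2200

Z-interval: x̄ ± E = 35 ± 3.2200 = (31.7800, 38.2200)

Rounded to 2 decimal places:

(31.78, 38.22)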